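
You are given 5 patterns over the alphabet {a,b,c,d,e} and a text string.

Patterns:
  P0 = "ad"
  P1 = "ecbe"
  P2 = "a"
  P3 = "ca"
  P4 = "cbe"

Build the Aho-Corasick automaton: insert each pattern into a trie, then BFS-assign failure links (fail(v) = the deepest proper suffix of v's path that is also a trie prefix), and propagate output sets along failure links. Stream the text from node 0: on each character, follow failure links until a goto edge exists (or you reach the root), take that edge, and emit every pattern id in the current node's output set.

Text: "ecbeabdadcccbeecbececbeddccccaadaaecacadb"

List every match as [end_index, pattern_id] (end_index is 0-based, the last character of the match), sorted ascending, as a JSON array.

Build automaton:
Trie (insert patterns):
  0='ε' goto a→1 c→7 e→3
  1='a' goto d→2  [P2 ends]
  2='ad' goto ·  [P0 ends]
  3='e' goto c→4
  4='ec' goto b→5
  5='ecb' goto e→6
  6='ecbe' goto ·  [P1 ends]
  7='c' goto a→8 b→9
  8='ca' goto ·  [P3 ends]
  9='cb' goto e→10
  10='cbe' goto ·  [P4 ends]

Failure links (BFS by depth):
  fail(1) 'a': from fail(0)=0 chase 'a': 0 ⇒ 0;  out={2}∪out(0)={2}
  fail(3) 'e': from fail(0)=0 chase 'e': 0 ⇒ 0;  out=∅∪out(0)=∅
  fail(7) 'c': from fail(0)=0 chase 'c': 0 ⇒ 0;  out=∅∪out(0)=∅
  fail(2) 'ad': from fail(1)=0 chase 'd': 0 ⇒ 0;  out={0}∪out(0)={0}
  fail(4) 'ec': from fail(3)=0 chase 'c': 0 ⇒ 7;  out=∅∪out(7)=∅
  fail(8) 'ca': from fail(7)=0 chase 'a': 0 ⇒ 1;  out={3}∪out(1)={2,3}
  fail(9) 'cb': from fail(7)=0 chase 'b': 0 ⇒ 0;  out=∅∪out(0)=∅
  fail(5) 'ecb': from fail(4)=7 chase 'b': 7 ⇒ 9;  out=∅∪out(9)=∅
  fail(10) 'cbe': from fail(9)=0 chase 'e': 0 ⇒ 3;  out={4}∪out(3)={4}
  fail(6) 'ecbe': from fail(5)=9 chase 'e': 9 ⇒ 10;  out={1}∪out(10)={1,4}

Run:
[0] read 'e'  n0⇒n3
[1] read 'c'  n3⇒n4
[2] read 'b'  n4⇒n5
[3] read 'e'  n5⇒n6  emit P1@[0:3],P4@[1:3]
[4] read 'a'  n6⇒n1 (fail-walked)  emit P2@[4:4]
[5] read 'b'  n1⇒n0 (fail-walked)
[6] read 'd'  n0⇒n0
[7] read 'a'  n0⇒n1  emit P2@[7:7]
[8] read 'd'  n1⇒n2  emit P0@[7:8]
[9] read 'c'  n2⇒n7 (fail-walked)
[10] read 'c'  n7⇒n7 (fail-walked)
[11] read 'c'  n7⇒n7 (fail-walked)
[12] read 'b'  n7⇒n9
[13] read 'e'  n9⇒n10  emit P4@[11:13]
[14] read 'e'  n10⇒n3 (fail-walked)
[15] read 'c'  n3⇒n4
[16] read 'b'  n4⇒n5
[17] read 'e'  n5⇒n6  emit P1@[14:17],P4@[15:17]
[18] read 'c'  n6⇒n4 (fail-walked)
[19] read 'e'  n4⇒n3 (fail-walked)
[20] read 'c'  n3⇒n4
[21] read 'b'  n4⇒n5
[22] read 'e'  n5⇒n6  emit P1@[19:22],P4@[20:22]
[23] read 'd'  n6⇒n0 (fail-walked)
[24] read 'd'  n0⇒n0
[25] read 'c'  n0⇒n7
[26] read 'c'  n7⇒n7 (fail-walked)
[27] read 'c'  n7⇒n7 (fail-walked)
[28] read 'c'  n7⇒n7 (fail-walked)
[29] read 'a'  n7⇒n8  emit P2@[29:29],P3@[28:29]
[30] read 'a'  n8⇒n1 (fail-walked)  emit P2@[30:30]
[31] read 'd'  n1⇒n2  emit P0@[30:31]
[32] read 'a'  n2⇒n1 (fail-walked)  emit P2@[32:32]
[33] read 'a'  n1⇒n1 (fail-walked)  emit P2@[33:33]
[34] read 'e'  n1⇒n3 (fail-walked)
[35] read 'c'  n3⇒n4
[36] read 'a'  n4⇒n8 (fail-walked)  emit P2@[36:36],P3@[35:36]
[37] read 'c'  n8⇒n7 (fail-walked)
[38] read 'a'  n7⇒n8  emit P2@[38:38],P3@[37:38]
[39] read 'd'  n8⇒n2 (fail-walked)  emit P0@[38:39]
[40] read 'b'  n2⇒n0 (fail-walked)

All matches (sorted): [[3,1],[3,4],[4,2],[7,2],[8,0],[13,4],[17,1],[17,4],[22,1],[22,4],[29,2],[29,3],[30,2],[31,0],[32,2],[33,2],[36,2],[36,3],[38,2],[38,3],[39,0]]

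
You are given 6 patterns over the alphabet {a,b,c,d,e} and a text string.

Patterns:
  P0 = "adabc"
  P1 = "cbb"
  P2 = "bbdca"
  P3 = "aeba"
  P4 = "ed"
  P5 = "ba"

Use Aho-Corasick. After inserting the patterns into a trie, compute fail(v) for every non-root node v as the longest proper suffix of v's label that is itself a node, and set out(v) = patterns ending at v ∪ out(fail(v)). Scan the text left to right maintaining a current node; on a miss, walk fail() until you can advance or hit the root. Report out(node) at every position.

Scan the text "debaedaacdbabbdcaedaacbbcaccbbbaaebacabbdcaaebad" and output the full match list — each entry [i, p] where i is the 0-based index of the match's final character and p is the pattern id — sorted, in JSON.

Construct AC machine:
Trie (insert patterns):
  0='ε' goto a→1 b→9 c→6 e→17
  1='a' goto d→2 e→14
  2='ad' goto a→3
  3='ada' goto b→4
  4='adab' goto c→5
  5='adabc' goto ·  ←P0
  6='c' goto b→7
  7='cb' goto b→8
  8='cbb' goto ·  ←P1
  9='b' goto a→19 b→10
  10='bb' goto d→11
  11='bbd' goto c→12
  12='bbdc' goto a→13
  13='bbdca' goto ·  ←P2
  14='ae' goto b→15
  15='aeb' goto a→16
  16='aeba' goto ·  ←P3
  17='e' goto d→18
  18='ed' goto ·  ←P4
  19='ba' goto ·  ←P5

Failure links (BFS by depth):
  n1('a'): parent n0 fail=0; on 'a' 0 → fail=0;  out ∅∪∅=∅
  n6('c'): parent n0 fail=0; on 'c' 0 → fail=0;  out ∅∪∅=∅
  n9('b'): parent n0 fail=0; on 'b' 0 → fail=0;  out ∅∪∅=∅
  n17('e'): parent n0 fail=0; on 'e' 0 → fail=0;  out ∅∪∅=∅
  n2('ad'): parent n1 fail=0; on 'd' 0 → fail=0;  out ∅∪∅=∅
  n7('cb'): parent n6 fail=0; on 'b' 0 → fail=9;  out ∅∪∅=∅
  n10('bb'): parent n9 fail=0; on 'b' 0 → fail=9;  out ∅∪∅=∅
  n14('ae'): parent n1 fail=0; on 'e' 0 → fail=17;  out ∅∪∅=∅
  n18('ed'): parent n17 fail=0; on 'd' 0 → fail=0;  out {4}∪∅={4}
  n19('ba'): parent n9 fail=0; on 'a' 0 → fail=1;  out {5}∪∅={5}
  n3('ada'): parent n2 fail=0; on 'a' 0 → fail=1;  out ∅∪∅=∅
  n8('cbb'): parent n7 fail=9; on 'b' 9 → fail=10;  out {1}∪∅={1}
  n11('bbd'): parent n10 fail=9; on 'd' 9→0 → fail=0;  out ∅∪∅=∅
  n15('aeb'): parent n14 fail=17; on 'b' 17→0 → fail=9;  out ∅∪∅=∅
  n4('adab'): parent n3 fail=1; on 'b' 1→0 → fail=9;  out ∅∪∅=∅
  n12('bbdc'): parent n11 fail=0; on 'c' 0 → fail=6;  out ∅∪∅=∅
  n16('aeba'): parent n15 fail=9; on 'a' 9 → fail=19;  out {3}∪{5}={3,5}
  n5('adabc'): parent n4 fail=9; on 'c' 9→0 → fail=6;  out {0}∪∅={0}
  n13('bbdca'): parent n12 fail=6; on 'a' 6→0 → fail=1;  out {2}∪∅={2}

Scan:
pos 0 'd': at 0
pos 1 'e': at 17
pos 2 'b': at 9 (fail-walked)
pos 3 'a': at 19  emit P5@[2:3]
pos 4 'e': at 14 (fail-walked)
pos 5 'd': at 18 (fail-walked)  emit P4@[4:5]
pos 6 'a': at 1 (fail-walked)
pos 7 'a': at 1 (fail-walked)
pos 8 'c': at 6 (fail-walked)
pos 9 'd': at 0 (fail-walked)
pos 10 'b': at 9
pos 11 'a': at 19  emit P5@[10:11]
pos 12 'b': at 9 (fail-walked)
pos 13 'b': at 10
pos 14 'd': at 11
pos 15 'c': at 12
pos 16 'a': at 13  emit P2@[12:16]
pos 17 'e': at 14 (fail-walked)
pos 18 'd': at 18 (fail-walked)  emit P4@[17:18]
pos 19 'a': at 1 (fail-walked)
pos 20 'a': at 1 (fail-walked)
pos 21 'c': at 6 (fail-walked)
pos 22 'b': at 7
pos 23 'b': at 8  emit P1@[21:23]
pos 24 'c': at 6 (fail-walked)
pos 25 'a': at 1 (fail-walked)
pos 26 'c': at 6 (fail-walked)
pos 27 'c': at 6 (fail-walked)
pos 28 'b': at 7
pos 29 'b': at 8  emit P1@[27:29]
pos 30 'b': at 10 (fail-walked)
pos 31 'a': at 19 (fail-walked)  emit P5@[30:31]
pos 32 'a': at 1 (fail-walked)
pos 33 'e': at 14
pos 34 'b': at 15
pos 35 'a': at 16  emit P3@[32:35],P5@[34:35]
pos 36 'c': at 6 (fail-walked)
pos 37 'a': at 1 (fail-walked)
pos 38 'b': at 9 (fail-walked)
pos 39 'b': at 10
pos 40 'd': at 11
pos 41 'c': at 12
pos 42 'a': at 13  emit P2@[38:42]
pos 43 'a': at 1 (fail-walked)
pos 44 'e': at 14
pos 45 'b': at 15
pos 46 'a': at 16  emit P3@[43:46],P5@[45:46]
pos 47 'd': at 2 (fail-walked)

Matches: [[3,5],[5,4],[11,5],[16,2],[18,4],[23,1],[29,1],[31,5],[35,3],[35,5],[42,2],[46,3],[46,5]]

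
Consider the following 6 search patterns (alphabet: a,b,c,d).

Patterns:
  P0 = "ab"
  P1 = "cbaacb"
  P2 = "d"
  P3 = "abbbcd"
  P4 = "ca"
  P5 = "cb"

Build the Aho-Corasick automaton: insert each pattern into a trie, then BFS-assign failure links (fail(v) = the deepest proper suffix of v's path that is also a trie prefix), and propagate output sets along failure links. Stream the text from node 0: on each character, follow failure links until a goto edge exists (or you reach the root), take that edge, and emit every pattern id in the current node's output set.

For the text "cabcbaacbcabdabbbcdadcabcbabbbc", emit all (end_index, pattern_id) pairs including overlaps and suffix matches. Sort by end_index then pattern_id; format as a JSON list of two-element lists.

Build:
Trie (insert patterns):
  n0 'ε': a→1 c→3 d→9
  n1 'a': b→2
  n2 'ab': b→10  ←P0
  n3 'c': a→14 b→4
  n4 'cb': a→5  ←P5
  n5 'cba': a→6
  n6 'cbaa': c→7
  n7 'cbaac': b→8
  n8 'cbaacb': ·  ←P1
  n9 'd': ·  ←P2
  n10 'abb': b→11
  n11 'abbb': c→12
  n12 'abbbc': d→13
  n13 'abbbcd': ·  ←P3
  n14 'ca': ·  ←P4

Failure links (BFS by depth):
  n1('a'): parent n0 fail=0; on 'a' 0 → fail=0;  out ∅∪∅=∅
  n3('c'): parent n0 fail=0; on 'c' 0 → fail=0;  out ∅∪∅=∅
  n9('d'): parent n0 fail=0; on 'd' 0 → fail=0;  out {2}∪∅={2}
  n2('ab'): parent n1 fail=0; on 'b' 0 → fail=0;  out {0}∪∅={0}
  n4('cb'): parent n3 fail=0; on 'b' 0 → fail=0;  out {5}∪∅={5}
  n14('ca'): parent n3 fail=0; on 'a' 0 → fail=1;  out {4}∪∅={4}
  n5('cba'): parent n4 fail=0; on 'a' 0 → fail=1;  out ∅∪∅=∅
  n10('abb'): parent n2 fail=0; on 'b' 0 → fail=0;  out ∅∪∅=∅
  n6('cbaa'): parent n5 fail=1; on 'a' 1→0 → fail=1;  out ∅∪∅=∅
  n11('abbb'): parent n10 fail=0; on 'b' 0 → fail=0;  out ∅∪∅=∅
  n7('cbaac'): parent n6 fail=1; on 'c' 1→0 → fail=3;  out ∅∪∅=∅
  n12('abbbc'): parent n11 fail=0; on 'c' 0 → fail=3;  out ∅∪∅=∅
  n8('cbaacb'): parent n7 fail=3; on 'b' 3 → fail=4;  out {1}∪{5}={1,5}
  n13('abbbcd'): parent n12 fail=3; on 'd' 3→0 → fail=9;  out {3}∪{2}={2,3}

Text stream:
i=0 'c': node 0→3
i=1 'a': node 3→14  emit P4@[0:1]
i=2 'b': node 14→2 (fail-walked)  emit P0@[1:2]
i=3 'c': node 2→3 (fail-walked)
i=4 'b': node 3→4  emit P5@[3:4]
i=5 'a': node 4→5
i=6 'a': node 5→6
i=7 'c': node 6→7
i=8 'b': node 7→8  emit P1@[3:8],P5@[7:8]
i=9 'c': node 8→3 (fail-walked)
i=10 'a': node 3→14  emit P4@[9:10]
i=11 'b': node 14→2 (fail-walked)  emit P0@[10:11]
i=12 'd': node 2→9 (fail-walked)  emit P2@[12:12]
i=13 'a': node 9→1 (fail-walked)
i=14 'b': node 1→2  emit P0@[13:14]
i=15 'b': node 2→10
i=16 'b': node 10→11
i=17 'c': node 11→12
i=18 'd': node 12→13  emit P2@[18:18],P3@[13:18]
i=19 'a': node 13→1 (fail-walked)
i=20 'd': node 1→9 (fail-walked)  emit P2@[20:20]
i=21 'c': node 9→3 (fail-walked)
i=22 'a': node 3→14  emit P4@[21:22]
i=23 'b': node 14→2 (fail-walked)  emit P0@[22:23]
i=24 'c': node 2→3 (fail-walked)
i=25 'b': node 3→4  emit P5@[24:25]
i=26 'a': node 4→5
i=27 'b': node 5→2 (fail-walked)  emit P0@[26:27]
i=28 'b': node 2→10
i=29 'b': node 10→11
i=30 'c': node 11→12

Result: [[1,4],[2,0],[4,5],[8,1],[8,5],[10,4],[11,0],[12,2],[14,0],[18,2],[18,3],[20,2],[22,4],[23,0],[25,5],[27,0]]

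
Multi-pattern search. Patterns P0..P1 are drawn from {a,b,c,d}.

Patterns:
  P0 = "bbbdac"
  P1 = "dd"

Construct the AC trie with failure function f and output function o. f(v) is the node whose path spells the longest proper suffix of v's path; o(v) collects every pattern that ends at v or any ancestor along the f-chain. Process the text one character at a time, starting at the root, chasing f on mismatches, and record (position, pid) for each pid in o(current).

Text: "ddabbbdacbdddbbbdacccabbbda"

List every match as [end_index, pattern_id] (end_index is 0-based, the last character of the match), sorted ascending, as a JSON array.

Build automaton:
Trie (insert patterns):
  n0 'ε': b→1 d→7
  n1 'b': b→2
  n2 'bb': b→3
  n3 'bbb': d→4
  n4 'bbbd': a→5
  n5 'bbbda': c→6
  n6 'bbbdac': ·  ←P0
  n7 'd': d→8
  n8 'dd': ·  ←P1

BFS fail/out derivation:
  fail(1) 'b': from fail(0)=0 chase 'b': 0 ⇒ 0;  out=∅∪out(0)=∅
  fail(7) 'd': from fail(0)=0 chase 'd': 0 ⇒ 0;  out=∅∪out(0)=∅
  fail(2) 'bb': from fail(1)=0 chase 'b': 0 ⇒ 1;  out=∅∪out(1)=∅
  fail(8) 'dd': from fail(7)=0 chase 'd': 0 ⇒ 7;  out={1}∪out(7)={1}
  fail(3) 'bbb': from fail(2)=1 chase 'b': 1 ⇒ 2;  out=∅∪out(2)=∅
  fail(4) 'bbbd': from fail(3)=2 chase 'd': 2→1→0 ⇒ 7;  out=∅∪out(7)=∅
  fail(5) 'bbbda': from fail(4)=7 chase 'a': 7→0 ⇒ 0;  out=∅∪out(0)=∅
  fail(6) 'bbbdac': from fail(5)=0 chase 'c': 0 ⇒ 0;  out={0}∪out(0)={0}

Scan:
i=0 'd': node 0→7
i=1 'd': node 7→8  emit P1@[0:1]
i=2 'a': node 8→0 (via fail)
i=3 'b': node 0→1
i=4 'b': node 1→2
i=5 'b': node 2→3
i=6 'd': node 3→4
i=7 'a': node 4→5
i=8 'c': node 5→6  emit P0@[3:8]
i=9 'b': node 6→1 (via fail)
i=10 'd': node 1→7 (via fail)
i=11 'd': node 7→8  emit P1@[10:11]
i=12 'd': node 8→8 (via fail)  emit P1@[11:12]
i=13 'b': node 8→1 (via fail)
i=14 'b': node 1→2
i=15 'b': node 2→3
i=16 'd': node 3→4
i=17 'a': node 4→5
i=18 'c': node 5→6  emit P0@[13:18]
i=19 'c': node 6→0 (via fail)
i=20 'c': node 0→0
i=21 'a': node 0→0
i=22 'b': node 0→1
i=23 'b': node 1→2
i=24 'b': node 2→3
i=25 'd': node 3→4
i=26 'a': node 4→5

All matches (sorted): [[1,1],[8,0],[11,1],[12,1],[18,0]]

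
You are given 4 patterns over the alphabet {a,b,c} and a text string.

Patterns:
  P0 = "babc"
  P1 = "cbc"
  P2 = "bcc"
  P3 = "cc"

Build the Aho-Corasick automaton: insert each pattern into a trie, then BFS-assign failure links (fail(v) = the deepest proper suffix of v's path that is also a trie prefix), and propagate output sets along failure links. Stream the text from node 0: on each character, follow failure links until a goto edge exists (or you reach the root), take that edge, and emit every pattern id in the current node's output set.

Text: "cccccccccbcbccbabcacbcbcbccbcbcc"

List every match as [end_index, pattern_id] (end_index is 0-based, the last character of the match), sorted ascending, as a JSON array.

Construct AC machine:
Trie nodes:
  n0 'ε': b→1 c→5
  n1 'b': a→2 c→8
  n2 'ba': b→3
  n3 'bab': c→4
  n4 'babc': ·  ←P0
  n5 'c': b→6 c→10
  n6 'cb': c→7
  n7 'cbc': ·  ←P1
  n8 'bc': c→9
  n9 'bcc': ·  ←P2
  n10 'cc': ·  ←P3

BFS fail/out derivation:
  fail(1) 'b': from fail(0)=0 chase 'b': 0 ⇒ 0;  out=∅∪out(0)=∅
  fail(5) 'c': from fail(0)=0 chase 'c': 0 ⇒ 0;  out=∅∪out(0)=∅
  fail(2) 'ba': from fail(1)=0 chase 'a': 0 ⇒ 0;  out=∅∪out(0)=∅
  fail(6) 'cb': from fail(5)=0 chase 'b': 0 ⇒ 1;  out=∅∪out(1)=∅
  fail(8) 'bc': from fail(1)=0 chase 'c': 0 ⇒ 5;  out=∅∪out(5)=∅
  fail(10) 'cc': from fail(5)=0 chase 'c': 0 ⇒ 5;  out={3}∪out(5)={3}
  fail(3) 'bab': from fail(2)=0 chase 'b': 0 ⇒ 1;  out=∅∪out(1)=∅
  fail(7) 'cbc': from fail(6)=1 chase 'c': 1 ⇒ 8;  out={1}∪out(8)={1}
  fail(9) 'bcc': from fail(8)=5 chase 'c': 5 ⇒ 10;  out={2}∪out(10)={2,3}
  fail(4) 'babc': from fail(3)=1 chase 'c': 1 ⇒ 8;  out={0}∪out(8)={0}

Run:
i=0 'c': node 0→5
i=1 'c': node 5→10  emit P3@[0:1]
i=2 'c': node 10→10 (fail-walked)  emit P3@[1:2]
i=3 'c': node 10→10 (fail-walked)  emit P3@[2:3]
i=4 'c': node 10→10 (fail-walked)  emit P3@[3:4]
i=5 'c': node 10→10 (fail-walked)  emit P3@[4:5]
i=6 'c': node 10→10 (fail-walked)  emit P3@[5:6]
i=7 'c': node 10→10 (fail-walked)  emit P3@[6:7]
i=8 'c': node 10→10 (fail-walked)  emit P3@[7:8]
i=9 'b': node 10→6 (fail-walked)
i=10 'c': node 6→7  emit P1@[8:10]
i=11 'b': node 7→6 (fail-walked)
i=12 'c': node 6→7  emit P1@[10:12]
i=13 'c': node 7→9 (fail-walked)  emit P2@[11:13],P3@[12:13]
i=14 'b': node 9→6 (fail-walked)
i=15 'a': node 6→2 (fail-walked)
i=16 'b': node 2→3
i=17 'c': node 3→4  emit P0@[14:17]
i=18 'a': node 4→0 (fail-walked)
i=19 'c': node 0→5
i=20 'b': node 5→6
i=21 'c': node 6→7  emit P1@[19:21]
i=22 'b': node 7→6 (fail-walked)
i=23 'c': node 6→7  emit P1@[21:23]
i=24 'b': node 7→6 (fail-walked)
i=25 'c': node 6→7  emit P1@[23:25]
i=26 'c': node 7→9 (fail-walked)  emit P2@[24:26],P3@[25:26]
i=27 'b': node 9→6 (fail-walked)
i=28 'c': node 6→7  emit P1@[26:28]
i=29 'b': node 7→6 (fail-walked)
i=30 'c': node 6→7  emit P1@[28:30]
i=31 'c': node 7→9 (fail-walked)  emit P2@[29:31],P3@[30:31]

Result: [[1,3],[2,3],[3,3],[4,3],[5,3],[6,3],[7,3],[8,3],[10,1],[12,1],[13,2],[13,3],[17,0],[21,1],[23,1],[25,1],[26,2],[26,3],[28,1],[30,1],[31,2],[31,3]]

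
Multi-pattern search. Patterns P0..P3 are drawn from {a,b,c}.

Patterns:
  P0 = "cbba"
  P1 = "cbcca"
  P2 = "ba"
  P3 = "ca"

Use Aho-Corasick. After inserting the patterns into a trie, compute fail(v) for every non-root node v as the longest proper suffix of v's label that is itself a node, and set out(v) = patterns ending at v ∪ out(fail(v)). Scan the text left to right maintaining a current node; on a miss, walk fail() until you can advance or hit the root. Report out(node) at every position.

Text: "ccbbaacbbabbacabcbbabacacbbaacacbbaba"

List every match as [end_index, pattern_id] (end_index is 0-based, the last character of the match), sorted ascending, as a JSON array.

Construct AC machine:
Trie nodes:
  n0 'ε': b→8 c→1
  n1 'c': a→10 b→2
  n2 'cb': b→3 c→5
  n3 'cbb': a→4
  n4 'cbba': ·  [P0 ends]
  n5 'cbc': c→6
  n6 'cbcc': a→7
  n7 'cbcca': ·  [P1 ends]
  n8 'b': a→9
  n9 'ba': ·  [P2 ends]
  n10 'ca': ·  [P3 ends]

BFS fail/out derivation:
  n1('c'): parent n0 fail=0; on 'c' 0 → fail=0;  out ∅∪∅=∅
  n8('b'): parent n0 fail=0; on 'b' 0 → fail=0;  out ∅∪∅=∅
  n2('cb'): parent n1 fail=0; on 'b' 0 → fail=8;  out ∅∪∅=∅
  n9('ba'): parent n8 fail=0; on 'a' 0 → fail=0;  out {2}∪∅={2}
  n10('ca'): parent n1 fail=0; on 'a' 0 → fail=0;  out {3}∪∅={3}
  n3('cbb'): parent n2 fail=8; on 'b' 8→0 → fail=8;  out ∅∪∅=∅
  n5('cbc'): parent n2 fail=8; on 'c' 8→0 → fail=1;  out ∅∪∅=∅
  n4('cbba'): parent n3 fail=8; on 'a' 8 → fail=9;  out {0}∪{2}={0,2}
  n6('cbcc'): parent n5 fail=1; on 'c' 1→0 → fail=1;  out ∅∪∅=∅
  n7('cbcca'): parent n6 fail=1; on 'a' 1 → fail=10;  out {1}∪{3}={1,3}

Run:
[0] read 'c'  n0⇒n1
[1] read 'c'  n1⇒n1 ·f
[2] read 'b'  n1⇒n2
[3] read 'b'  n2⇒n3
[4] read 'a'  n3⇒n4  ** P0@[1:4],P2@[3:4]
[5] read 'a'  n4⇒n0 ·f
[6] read 'c'  n0⇒n1
[7] read 'b'  n1⇒n2
[8] read 'b'  n2⇒n3
[9] read 'a'  n3⇒n4  ** P0@[6:9],P2@[8:9]
[10] read 'b'  n4⇒n8 ·f
[11] read 'b'  n8⇒n8 ·f
[12] read 'a'  n8⇒n9  ** P2@[11:12]
[13] read 'c'  n9⇒n1 ·f
[14] read 'a'  n1⇒n10  ** P3@[13:14]
[15] read 'b'  n10⇒n8 ·f
[16] read 'c'  n8⇒n1 ·f
[17] read 'b'  n1⇒n2
[18] read 'b'  n2⇒n3
[19] read 'a'  n3⇒n4  ** P0@[16:19],P2@[18:19]
[20] read 'b'  n4⇒n8 ·f
[21] read 'a'  n8⇒n9  ** P2@[20:21]
[22] read 'c'  n9⇒n1 ·f
[23] read 'a'  n1⇒n10  ** P3@[22:23]
[24] read 'c'  n10⇒n1 ·f
[25] read 'b'  n1⇒n2
[26] read 'b'  n2⇒n3
[27] read 'a'  n3⇒n4  ** P0@[24:27],P2@[26:27]
[28] read 'a'  n4⇒n0 ·f
[29] read 'c'  n0⇒n1
[30] read 'a'  n1⇒n10  ** P3@[29:30]
[31] read 'c'  n10⇒n1 ·f
[32] read 'b'  n1⇒n2
[33] read 'b'  n2⇒n3
[34] read 'a'  n3⇒n4  ** P0@[31:34],P2@[33:34]
[35] read 'b'  n4⇒n8 ·f
[36] read 'a'  n8⇒n9  ** P2@[35:36]

Result: [[4,0],[4,2],[9,0],[9,2],[12,2],[14,3],[19,0],[19,2],[21,2],[23,3],[27,0],[27,2],[30,3],[34,0],[34,2],[36,2]]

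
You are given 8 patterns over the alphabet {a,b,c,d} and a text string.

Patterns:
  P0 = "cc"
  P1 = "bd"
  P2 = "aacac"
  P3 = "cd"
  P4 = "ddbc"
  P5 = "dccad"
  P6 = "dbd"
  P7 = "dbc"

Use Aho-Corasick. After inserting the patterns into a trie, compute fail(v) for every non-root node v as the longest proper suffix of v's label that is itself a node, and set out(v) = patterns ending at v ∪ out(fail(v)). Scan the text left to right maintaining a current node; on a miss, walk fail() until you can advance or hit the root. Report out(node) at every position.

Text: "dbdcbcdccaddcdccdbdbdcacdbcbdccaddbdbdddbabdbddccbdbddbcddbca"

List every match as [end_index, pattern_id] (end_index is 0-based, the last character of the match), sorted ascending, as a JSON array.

Build:
Trie (insert patterns):
  0='ε' goto a→5 b→3 c→1 d→11
  1='c' goto c→2 d→10
  2='cc' goto ·  [P0 ends]
  3='b' goto d→4
  4='bd' goto ·  [P1 ends]
  5='a' goto a→6
  6='aa' goto c→7
  7='aac' goto a→8
  8='aaca' goto c→9
  9='aacac' goto ·  [P2 ends]
  10='cd' goto ·  [P3 ends]
  11='d' goto b→19 c→15 d→12
  12='dd' goto b→13
  13='ddb' goto c→14
  14='ddbc' goto ·  [P4 ends]
  15='dc' goto c→16
  16='dcc' goto a→17
  17='dcca' goto d→18
  18='dccad' goto ·  [P5 ends]
  19='db' goto c→21 d→20
  20='dbd' goto ·  [P6 ends]
  21='dbc' goto ·  [P7 ends]

BFS fail/out derivation:
  fail(1) 'c': from fail(0)=0 chase 'c': 0 ⇒ 0;  out=∅∪out(0)=∅
  fail(3) 'b': from fail(0)=0 chase 'b': 0 ⇒ 0;  out=∅∪out(0)=∅
  fail(5) 'a': from fail(0)=0 chase 'a': 0 ⇒ 0;  out=∅∪out(0)=∅
  fail(11) 'd': from fail(0)=0 chase 'd': 0 ⇒ 0;  out=∅∪out(0)=∅
  fail(2) 'cc': from fail(1)=0 chase 'c': 0 ⇒ 1;  out={0}∪out(1)={0}
  fail(4) 'bd': from fail(3)=0 chase 'd': 0 ⇒ 11;  out={1}∪out(11)={1}
  fail(6) 'aa': from fail(5)=0 chase 'a': 0 ⇒ 5;  out=∅∪out(5)=∅
  fail(10) 'cd': from fail(1)=0 chase 'd': 0 ⇒ 11;  out={3}∪out(11)={3}
  fail(12) 'dd': from fail(11)=0 chase 'd': 0 ⇒ 11;  out=∅∪out(11)=∅
  fail(15) 'dc': from fail(11)=0 chase 'c': 0 ⇒ 1;  out=∅∪out(1)=∅
  fail(19) 'db': from fail(11)=0 chase 'b': 0 ⇒ 3;  out=∅∪out(3)=∅
  fail(7) 'aac': from fail(6)=5 chase 'c': 5→0 ⇒ 1;  out=∅∪out(1)=∅
  fail(13) 'ddb': from fail(12)=11 chase 'b': 11 ⇒ 19;  out=∅∪out(19)=∅
  fail(16) 'dcc': from fail(15)=1 chase 'c': 1 ⇒ 2;  out=∅∪out(2)={0}
  fail(20) 'dbd': from fail(19)=3 chase 'd': 3 ⇒ 4;  out={6}∪out(4)={1,6}
  fail(21) 'dbc': from fail(19)=3 chase 'c': 3→0 ⇒ 1;  out={7}∪out(1)={7}
  fail(8) 'aaca': from fail(7)=1 chase 'a': 1→0 ⇒ 5;  out=∅∪out(5)=∅
  fail(14) 'ddbc': from fail(13)=19 chase 'c': 19 ⇒ 21;  out={4}∪out(21)={4,7}
  fail(17) 'dcca': from fail(16)=2 chase 'a': 2→1→0 ⇒ 5;  out=∅∪out(5)=∅
  fail(9) 'aacac': from fail(8)=5 chase 'c': 5→0 ⇒ 1;  out={2}∪out(1)={2}
  fail(18) 'dccad': from fail(17)=5 chase 'd': 5→0 ⇒ 11;  out={5}∪out(11)={5}

Run:
i=0 'd': node 0→11
i=1 'b': node 11→19
i=2 'd': node 19→20  → match P1@[1:2],P6@[0:2]
i=3 'c': node 20→15 (via fail)
i=4 'b': node 15→3 (via fail)
i=5 'c': node 3→1 (via fail)
i=6 'd': node 1→10  → match P3@[5:6]
i=7 'c': node 10→15 (via fail)
i=8 'c': node 15→16  → match P0@[7:8]
i=9 'a': node 16→17
i=10 'd': node 17→18  → match P5@[6:10]
i=11 'd': node 18→12 (via fail)
i=12 'c': node 12→15 (via fail)
i=13 'd': node 15→10 (via fail)  → match P3@[12:13]
i=14 'c': node 10→15 (via fail)
i=15 'c': node 15→16  → match P0@[14:15]
i=16 'd': node 16→10 (via fail)  → match P3@[15:16]
i=17 'b': node 10→19 (via fail)
i=18 'd': node 19→20  → match P1@[17:18],P6@[16:18]
i=19 'b': node 20→19 (via fail)
i=20 'd': node 19→20  → match P1@[19:20],P6@[18:20]
i=21 'c': node 20→15 (via fail)
i=22 'a': node 15→5 (via fail)
i=23 'c': node 5→1 (via fail)
i=24 'd': node 1→10  → match P3@[23:24]
i=25 'b': node 10→19 (via fail)
i=26 'c': node 19→21  → match P7@[24:26]
i=27 'b': node 21→3 (via fail)
i=28 'd': node 3→4  → match P1@[27:28]
i=29 'c': node 4→15 (via fail)
i=30 'c': node 15→16  → match P0@[29:30]
i=31 'a': node 16→17
i=32 'd': node 17→18  → match P5@[28:32]
i=33 'd': node 18→12 (via fail)
i=34 'b': node 12→13
i=35 'd': node 13→20 (via fail)  → match P1@[34:35],P6@[33:35]
i=36 'b': node 20→19 (via fail)
i=37 'd': node 19→20  → match P1@[36:37],P6@[35:37]
i=38 'd': node 20→12 (via fail)
i=39 'd': node 12→12 (via fail)
i=40 'b': node 12→13
i=41 'a': node 13→5 (via fail)
i=42 'b': node 5→3 (via fail)
i=43 'd': node 3→4  → match P1@[42:43]
i=44 'b': node 4→19 (via fail)
i=45 'd': node 19→20  → match P1@[44:45],P6@[43:45]
i=46 'd': node 20→12 (via fail)
i=47 'c': node 12→15 (via fail)
i=48 'c': node 15→16  → match P0@[47:48]
i=49 'b': node 16→3 (via fail)
i=50 'd': node 3→4  → match P1@[49:50]
i=51 'b': node 4→19 (via fail)
i=52 'd': node 19→20  → match P1@[51:52],P6@[50:52]
i=53 'd': node 20→12 (via fail)
i=54 'b': node 12→13
i=55 'c': node 13→14  → match P4@[52:55],P7@[53:55]
i=56 'd': node 14→10 (via fail)  → match P3@[55:56]
i=57 'd': node 10→12 (via fail)
i=58 'b': node 12→13
i=59 'c': node 13→14  → match P4@[56:59],P7@[57:59]
i=60 'a': node 14→5 (via fail)

Matches: [[2,1],[2,6],[6,3],[8,0],[10,5],[13,3],[15,0],[16,3],[18,1],[18,6],[20,1],[20,6],[24,3],[26,7],[28,1],[30,0],[32,5],[35,1],[35,6],[37,1],[37,6],[43,1],[45,1],[45,6],[48,0],[50,1],[52,1],[52,6],[55,4],[55,7],[56,3],[59,4],[59,7]]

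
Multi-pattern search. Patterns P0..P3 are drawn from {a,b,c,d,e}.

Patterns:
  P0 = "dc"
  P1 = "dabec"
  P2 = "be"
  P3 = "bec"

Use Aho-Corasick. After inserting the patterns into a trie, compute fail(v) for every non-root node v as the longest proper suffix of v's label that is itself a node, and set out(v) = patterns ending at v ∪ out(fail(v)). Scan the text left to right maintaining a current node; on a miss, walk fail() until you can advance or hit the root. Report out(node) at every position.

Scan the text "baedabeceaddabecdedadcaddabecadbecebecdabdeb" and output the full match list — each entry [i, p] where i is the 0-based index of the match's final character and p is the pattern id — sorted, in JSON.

Build:
Trie nodes:
  n0 'ε': b→7 d→1
  n1 'd': a→3 c→2
  n2 'dc': ·  [P0 ends]
  n3 'da': b→4
  n4 'dab': e→5
  n5 'dabe': c→6
  n6 'dabec': ·  [P1 ends]
  n7 'b': e→8
  n8 'be': c→9  [P2 ends]
  n9 'bec': ·  [P3 ends]

Failure links (BFS by depth):
  fail(1) 'd': from fail(0)=0 chase 'd': 0 ⇒ 0;  out=∅∪out(0)=∅
  fail(7) 'b': from fail(0)=0 chase 'b': 0 ⇒ 0;  out=∅∪out(0)=∅
  fail(2) 'dc': from fail(1)=0 chase 'c': 0 ⇒ 0;  out={0}∪out(0)={0}
  fail(3) 'da': from fail(1)=0 chase 'a': 0 ⇒ 0;  out=∅∪out(0)=∅
  fail(8) 'be': from fail(7)=0 chase 'e': 0 ⇒ 0;  out={2}∪out(0)={2}
  fail(4) 'dab': from fail(3)=0 chase 'b': 0 ⇒ 7;  out=∅∪out(7)=∅
  fail(9) 'bec': from fail(8)=0 chase 'c': 0 ⇒ 0;  out={3}∪out(0)={3}
  fail(5) 'dabe': from fail(4)=7 chase 'e': 7 ⇒ 8;  out=∅∪out(8)={2}
  fail(6) 'dabec': from fail(5)=8 chase 'c': 8 ⇒ 9;  out={1}∪out(9)={1,3}

Scan:
i=0 'b': node 0→7
i=1 'a': node 7→0 ·f
i=2 'e': node 0→0
i=3 'd': node 0→1
i=4 'a': node 1→3
i=5 'b': node 3→4
i=6 'e': node 4→5  emit P2@[5:6]
i=7 'c': node 5→6  emit P1@[3:7],P3@[5:7]
i=8 'e': node 6→0 ·f
i=9 'a': node 0→0
i=10 'd': node 0→1
i=11 'd': node 1→1 ·f
i=12 'a': node 1→3
i=13 'b': node 3→4
i=14 'e': node 4→5  emit P2@[13:14]
i=15 'c': node 5→6  emit P1@[11:15],P3@[13:15]
i=16 'd': node 6→1 ·f
i=17 'e': node 1→0 ·f
i=18 'd': node 0→1
i=19 'a': node 1→3
i=20 'd': node 3→1 ·f
i=21 'c': node 1→2  emit P0@[20:21]
i=22 'a': node 2→0 ·f
i=23 'd': node 0→1
i=24 'd': node 1→1 ·f
i=25 'a': node 1→3
i=26 'b': node 3→4
i=27 'e': node 4→5  emit P2@[26:27]
i=28 'c': node 5→6  emit P1@[24:28],P3@[26:28]
i=29 'a': node 6→0 ·f
i=30 'd': node 0→1
i=31 'b': node 1→7 ·f
i=32 'e': node 7→8  emit P2@[31:32]
i=33 'c': node 8→9  emit P3@[31:33]
i=34 'e': node 9→0 ·f
i=35 'b': node 0→7
i=36 'e': node 7→8  emit P2@[35:36]
i=37 'c': node 8→9  emit P3@[35:37]
i=38 'd': node 9→1 ·f
i=39 'a': node 1→3
i=40 'b': node 3→4
i=41 'd': node 4→1 ·f
i=42 'e': node 1→0 ·f
i=43 'b': node 0→7

All matches (sorted): [[6,2],[7,1],[7,3],[14,2],[15,1],[15,3],[21,0],[27,2],[28,1],[28,3],[32,2],[33,3],[36,2],[37,3]]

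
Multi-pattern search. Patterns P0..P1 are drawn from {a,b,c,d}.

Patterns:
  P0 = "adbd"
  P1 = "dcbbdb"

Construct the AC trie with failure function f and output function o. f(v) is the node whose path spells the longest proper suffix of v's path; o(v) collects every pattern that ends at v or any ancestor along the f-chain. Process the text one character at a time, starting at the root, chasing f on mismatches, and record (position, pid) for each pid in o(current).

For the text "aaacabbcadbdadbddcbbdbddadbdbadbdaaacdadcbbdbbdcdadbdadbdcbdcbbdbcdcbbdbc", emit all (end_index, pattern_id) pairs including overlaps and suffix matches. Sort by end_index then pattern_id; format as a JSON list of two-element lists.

Build:
Trie (insert patterns):
  n0 'ε': a→1 d→5
  n1 'a': d→2
  n2 'ad': b→3
  n3 'adb': d→4
  n4 'adbd': ·  ←P0
  n5 'd': c→6
  n6 'dc': b→7
  n7 'dcb': b→8
  n8 'dcbb': d→9
  n9 'dcbbd': b→10
  n10 'dcbbdb': ·  ←P1

BFS fail/out derivation:
  fail(1) 'a': from fail(0)=0 chase 'a': 0 ⇒ 0;  out=∅∪out(0)=∅
  fail(5) 'd': from fail(0)=0 chase 'd': 0 ⇒ 0;  out=∅∪out(0)=∅
  fail(2) 'ad': from fail(1)=0 chase 'd': 0 ⇒ 5;  out=∅∪out(5)=∅
  fail(6) 'dc': from fail(5)=0 chase 'c': 0 ⇒ 0;  out=∅∪out(0)=∅
  fail(3) 'adb': from fail(2)=5 chase 'b': 5→0 ⇒ 0;  out=∅∪out(0)=∅
  fail(7) 'dcb': from fail(6)=0 chase 'b': 0 ⇒ 0;  out=∅∪out(0)=∅
  fail(4) 'adbd': from fail(3)=0 chase 'd': 0 ⇒ 5;  out={0}∪out(5)={0}
  fail(8) 'dcbb': from fail(7)=0 chase 'b': 0 ⇒ 0;  out=∅∪out(0)=∅
  fail(9) 'dcbbd': from fail(8)=0 chase 'd': 0 ⇒ 5;  out=∅∪out(5)=∅
  fail(10) 'dcbbdb': from fail(9)=5 chase 'b': 5→0 ⇒ 0;  out={1}∪out(0)={1}

Scan:
pos 0 'a': at 1
pos 1 'a': at 1 ·f
pos 2 'a': at 1 ·f
pos 3 'c': at 0 ·f
pos 4 'a': at 1
pos 5 'b': at 0 ·f
pos 6 'b': at 0
pos 7 'c': at 0
pos 8 'a': at 1
pos 9 'd': at 2
pos 10 'b': at 3
pos 11 'd': at 4  → match P0@[8:11]
pos 12 'a': at 1 ·f
pos 13 'd': at 2
pos 14 'b': at 3
pos 15 'd': at 4  → match P0@[12:15]
pos 16 'd': at 5 ·f
pos 17 'c': at 6
pos 18 'b': at 7
pos 19 'b': at 8
pos 20 'd': at 9
pos 21 'b': at 10  → match P1@[16:21]
pos 22 'd': at 5 ·f
pos 23 'd': at 5 ·f
pos 24 'a': at 1 ·f
pos 25 'd': at 2
pos 26 'b': at 3
pos 27 'd': at 4  → match P0@[24:27]
pos 28 'b': at 0 ·f
pos 29 'a': at 1
pos 30 'd': at 2
pos 31 'b': at 3
pos 32 'd': at 4  → match P0@[29:32]
pos 33 'a': at 1 ·f
pos 34 'a': at 1 ·f
pos 35 'a': at 1 ·f
pos 36 'c': at 0 ·f
pos 37 'd': at 5
pos 38 'a': at 1 ·f
pos 39 'd': at 2
pos 40 'c': at 6 ·f
pos 41 'b': at 7
pos 42 'b': at 8
pos 43 'd': at 9
pos 44 'b': at 10  → match P1@[39:44]
pos 45 'b': at 0 ·f
pos 46 'd': at 5
pos 47 'c': at 6
pos 48 'd': at 5 ·f
pos 49 'a': at 1 ·f
pos 50 'd': at 2
pos 51 'b': at 3
pos 52 'd': at 4  → match P0@[49:52]
pos 53 'a': at 1 ·f
pos 54 'd': at 2
pos 55 'b': at 3
pos 56 'd': at 4  → match P0@[53:56]
pos 57 'c': at 6 ·f
pos 58 'b': at 7
pos 59 'd': at 5 ·f
pos 60 'c': at 6
pos 61 'b': at 7
pos 62 'b': at 8
pos 63 'd': at 9
pos 64 'b': at 10  → match P1@[59:64]
pos 65 'c': at 0 ·f
pos 66 'd': at 5
pos 67 'c': at 6
pos 68 'b': at 7
pos 69 'b': at 8
pos 70 'd': at 9
pos 71 'b': at 10  → match P1@[66:71]
pos 72 'c': at 0 ·f

Result: [[11,0],[15,0],[21,1],[27,0],[32,0],[44,1],[52,0],[56,0],[64,1],[71,1]]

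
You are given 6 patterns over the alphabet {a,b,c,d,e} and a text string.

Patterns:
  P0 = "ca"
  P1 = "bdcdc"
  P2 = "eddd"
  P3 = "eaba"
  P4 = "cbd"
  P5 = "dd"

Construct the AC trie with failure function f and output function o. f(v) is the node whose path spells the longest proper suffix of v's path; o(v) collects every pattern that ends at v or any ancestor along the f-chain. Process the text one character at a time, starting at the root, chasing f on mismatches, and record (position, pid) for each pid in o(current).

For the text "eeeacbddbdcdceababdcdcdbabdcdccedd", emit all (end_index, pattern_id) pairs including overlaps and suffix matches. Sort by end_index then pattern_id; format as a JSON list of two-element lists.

Build:
Trie nodes:
  0='ε' goto b→3 c→1 d→17 e→8
  1='c' goto a→2 b→15
  2='ca' goto ·  ←P0
  3='b' goto d→4
  4='bd' goto c→5
  5='bdc' goto d→6
  6='bdcd' goto c→7
  7='bdcdc' goto ·  ←P1
  8='e' goto a→12 d→9
  9='ed' goto d→10
  10='edd' goto d→11
  11='eddd' goto ·  ←P2
  12='ea' goto b→13
  13='eab' goto a→14
  14='eaba' goto ·  ←P3
  15='cb' goto d→16
  16='cbd' goto ·  ←P4
  17='d' goto d→18
  18='dd' goto ·  ←P5

Failure links (BFS by depth):
  fail(1) 'c': from fail(0)=0 chase 'c': 0 ⇒ 0;  out=∅∪out(0)=∅
  fail(3) 'b': from fail(0)=0 chase 'b': 0 ⇒ 0;  out=∅∪out(0)=∅
  fail(8) 'e': from fail(0)=0 chase 'e': 0 ⇒ 0;  out=∅∪out(0)=∅
  fail(17) 'd': from fail(0)=0 chase 'd': 0 ⇒ 0;  out=∅∪out(0)=∅
  fail(2) 'ca': from fail(1)=0 chase 'a': 0 ⇒ 0;  out={0}∪out(0)={0}
  fail(4) 'bd': from fail(3)=0 chase 'd': 0 ⇒ 17;  out=∅∪out(17)=∅
  fail(9) 'ed': from fail(8)=0 chase 'd': 0 ⇒ 17;  out=∅∪out(17)=∅
  fail(12) 'ea': from fail(8)=0 chase 'a': 0 ⇒ 0;  out=∅∪out(0)=∅
  fail(15) 'cb': from fail(1)=0 chase 'b': 0 ⇒ 3;  out=∅∪out(3)=∅
  fail(18) 'dd': from fail(17)=0 chase 'd': 0 ⇒ 17;  out={5}∪out(17)={5}
  fail(5) 'bdc': from fail(4)=17 chase 'c': 17→0 ⇒ 1;  out=∅∪out(1)=∅
  fail(10) 'edd': from fail(9)=17 chase 'd': 17 ⇒ 18;  out=∅∪out(18)={5}
  fail(13) 'eab': from fail(12)=0 chase 'b': 0 ⇒ 3;  out=∅∪out(3)=∅
  fail(16) 'cbd': from fail(15)=3 chase 'd': 3 ⇒ 4;  out={4}∪out(4)={4}
  fail(6) 'bdcd': from fail(5)=1 chase 'd': 1→0 ⇒ 17;  out=∅∪out(17)=∅
  fail(11) 'eddd': from fail(10)=18 chase 'd': 18→17 ⇒ 18;  out={2}∪out(18)={2,5}
  fail(14) 'eaba': from fail(13)=3 chase 'a': 3→0 ⇒ 0;  out={3}∪out(0)={3}
  fail(7) 'bdcdc': from fail(6)=17 chase 'c': 17→0 ⇒ 1;  out={1}∪out(1)={1}

Scan:
pos 0 'e': at 8
pos 1 'e': at 8 (fail-walked)
pos 2 'e': at 8 (fail-walked)
pos 3 'a': at 12
pos 4 'c': at 1 (fail-walked)
pos 5 'b': at 15
pos 6 'd': at 16  ** P4@[4:6]
pos 7 'd': at 18 (fail-walked)  ** P5@[6:7]
pos 8 'b': at 3 (fail-walked)
pos 9 'd': at 4
pos 10 'c': at 5
pos 11 'd': at 6
pos 12 'c': at 7  ** P1@[8:12]
pos 13 'e': at 8 (fail-walked)
pos 14 'a': at 12
pos 15 'b': at 13
pos 16 'a': at 14  ** P3@[13:16]
pos 17 'b': at 3 (fail-walked)
pos 18 'd': at 4
pos 19 'c': at 5
pos 20 'd': at 6
pos 21 'c': at 7  ** P1@[17:21]
pos 22 'd': at 17 (fail-walked)
pos 23 'b': at 3 (fail-walked)
pos 24 'a': at 0 (fail-walked)
pos 25 'b': at 3
pos 26 'd': at 4
pos 27 'c': at 5
pos 28 'd': at 6
pos 29 'c': at 7  ** P1@[25:29]
pos 30 'c': at 1 (fail-walked)
pos 31 'e': at 8 (fail-walked)
pos 32 'd': at 9
pos 33 'd': at 10  ** P5@[32:33]

All matches (sorted): [[6,4],[7,5],[12,1],[16,3],[21,1],[29,1],[33,5]]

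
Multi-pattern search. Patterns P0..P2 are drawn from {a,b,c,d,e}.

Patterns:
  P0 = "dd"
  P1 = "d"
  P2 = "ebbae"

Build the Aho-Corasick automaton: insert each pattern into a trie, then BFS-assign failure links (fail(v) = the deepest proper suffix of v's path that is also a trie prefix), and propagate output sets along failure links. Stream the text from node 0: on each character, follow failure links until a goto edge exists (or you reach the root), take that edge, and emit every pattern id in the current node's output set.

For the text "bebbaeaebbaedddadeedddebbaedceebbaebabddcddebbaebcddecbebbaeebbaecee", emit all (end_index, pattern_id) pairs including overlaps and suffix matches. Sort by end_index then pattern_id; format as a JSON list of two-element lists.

Build:
Trie nodes:
  n0 'ε': d→1 e→3
  n1 'd': d→2  ←P1
  n2 'dd': ·  ←P0
  n3 'e': b→4
  n4 'eb': b→5
  n5 'ebb': a→6
  n6 'ebba': e→7
  n7 'ebbae': ·  ←P2

BFS fail/out derivation:
  n1('d'): parent n0 fail=0; on 'd' 0 → fail=0;  out {1}∪∅={1}
  n3('e'): parent n0 fail=0; on 'e' 0 → fail=0;  out ∅∪∅=∅
  n2('dd'): parent n1 fail=0; on 'd' 0 → fail=1;  out {0}∪{1}={0,1}
  n4('eb'): parent n3 fail=0; on 'b' 0 → fail=0;  out ∅∪∅=∅
  n5('ebb'): parent n4 fail=0; on 'b' 0 → fail=0;  out ∅∪∅=∅
  n6('ebba'): parent n5 fail=0; on 'a' 0 → fail=0;  out ∅∪∅=∅
  n7('ebbae'): parent n6 fail=0; on 'e' 0 → fail=3;  out {2}∪∅={2}

Run:
i=0 'b': node 0→0
i=1 'e': node 0→3
i=2 'b': node 3→4
i=3 'b': node 4→5
i=4 'a': node 5→6
i=5 'e': node 6→7  ** P2@[1:5]
i=6 'a': node 7→0 ·f
i=7 'e': node 0→3
i=8 'b': node 3→4
i=9 'b': node 4→5
i=10 'a': node 5→6
i=11 'e': node 6→7  ** P2@[7:11]
i=12 'd': node 7→1 ·f  ** P1@[12:12]
i=13 'd': node 1→2  ** P0@[12:13],P1@[13:13]
i=14 'd': node 2→2 ·f  ** P0@[13:14],P1@[14:14]
i=15 'a': node 2→0 ·f
i=16 'd': node 0→1  ** P1@[16:16]
i=17 'e': node 1→3 ·f
i=18 'e': node 3→3 ·f
i=19 'd': node 3→1 ·f  ** P1@[19:19]
i=20 'd': node 1→2  ** P0@[19:20],P1@[20:20]
i=21 'd': node 2→2 ·f  ** P0@[20:21],P1@[21:21]
i=22 'e': node 2→3 ·f
i=23 'b': node 3→4
i=24 'b': node 4→5
i=25 'a': node 5→6
i=26 'e': node 6→7  ** P2@[22:26]
i=27 'd': node 7→1 ·f  ** P1@[27:27]
i=28 'c': node 1→0 ·f
i=29 'e': node 0→3
i=30 'e': node 3→3 ·f
i=31 'b': node 3→4
i=32 'b': node 4→5
i=33 'a': node 5→6
i=34 'e': node 6→7  ** P2@[30:34]
i=35 'b': node 7→4 ·f
i=36 'a': node 4→0 ·f
i=37 'b': node 0→0
i=38 'd': node 0→1  ** P1@[38:38]
i=39 'd': node 1→2  ** P0@[38:39],P1@[39:39]
i=40 'c': node 2→0 ·f
i=41 'd': node 0→1  ** P1@[41:41]
i=42 'd': node 1→2  ** P0@[41:42],P1@[42:42]
i=43 'e': node 2→3 ·f
i=44 'b': node 3→4
i=45 'b': node 4→5
i=46 'a': node 5→6
i=47 'e': node 6→7  ** P2@[43:47]
i=48 'b': node 7→4 ·f
i=49 'c': node 4→0 ·f
i=50 'd': node 0→1  ** P1@[50:50]
i=51 'd': node 1→2  ** P0@[50:51],P1@[51:51]
i=52 'e': node 2→3 ·f
i=53 'c': node 3→0 ·f
i=54 'b': node 0→0
i=55 'e': node 0→3
i=56 'b': node 3→4
i=57 'b': node 4→5
i=58 'a': node 5→6
i=59 'e': node 6→7  ** P2@[55:59]
i=60 'e': node 7→3 ·f
i=61 'b': node 3→4
i=62 'b': node 4→5
i=63 'a': node 5→6
i=64 'e': node 6→7  ** P2@[60:64]
i=65 'c': node 7→0 ·f
i=66 'e': node 0→3
i=67 'e': node 3→3 ·f

Result: [[5,2],[11,2],[12,1],[13,0],[13,1],[14,0],[14,1],[16,1],[19,1],[20,0],[20,1],[21,0],[21,1],[26,2],[27,1],[34,2],[38,1],[39,0],[39,1],[41,1],[42,0],[42,1],[47,2],[50,1],[51,0],[51,1],[59,2],[64,2]]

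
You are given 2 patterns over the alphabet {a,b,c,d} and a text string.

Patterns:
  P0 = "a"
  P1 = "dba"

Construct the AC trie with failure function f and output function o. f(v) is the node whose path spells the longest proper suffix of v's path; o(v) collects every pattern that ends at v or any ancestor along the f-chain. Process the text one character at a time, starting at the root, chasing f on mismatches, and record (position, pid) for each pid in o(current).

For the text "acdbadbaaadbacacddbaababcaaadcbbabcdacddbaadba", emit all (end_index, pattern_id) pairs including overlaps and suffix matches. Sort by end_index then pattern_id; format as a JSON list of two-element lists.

Construct AC machine:
Trie (insert patterns):
  n0 'ε': a→1 d→2
  n1 'a': ·  [P0 ends]
  n2 'd': b→3
  n3 'db': a→4
  n4 'dba': ·  [P1 ends]

Failure links (BFS by depth):
  n1('a'): parent n0 fail=0; on 'a' 0 → fail=0;  out {0}∪∅={0}
  n2('d'): parent n0 fail=0; on 'd' 0 → fail=0;  out ∅∪∅=∅
  n3('db'): parent n2 fail=0; on 'b' 0 → fail=0;  out ∅∪∅=∅
  n4('dba'): parent n3 fail=0; on 'a' 0 → fail=1;  out {1}∪{0}={0,1}

Run:
pos 0 'a': at 1  → match P0@[0:0]
pos 1 'c': at 0 ·f
pos 2 'd': at 2
pos 3 'b': at 3
pos 4 'a': at 4  → match P0@[4:4],P1@[2:4]
pos 5 'd': at 2 ·f
pos 6 'b': at 3
pos 7 'a': at 4  → match P0@[7:7],P1@[5:7]
pos 8 'a': at 1 ·f  → match P0@[8:8]
pos 9 'a': at 1 ·f  → match P0@[9:9]
pos 10 'd': at 2 ·f
pos 11 'b': at 3
pos 12 'a': at 4  → match P0@[12:12],P1@[10:12]
pos 13 'c': at 0 ·f
pos 14 'a': at 1  → match P0@[14:14]
pos 15 'c': at 0 ·f
pos 16 'd': at 2
pos 17 'd': at 2 ·f
pos 18 'b': at 3
pos 19 'a': at 4  → match P0@[19:19],P1@[17:19]
pos 20 'a': at 1 ·f  → match P0@[20:20]
pos 21 'b': at 0 ·f
pos 22 'a': at 1  → match P0@[22:22]
pos 23 'b': at 0 ·f
pos 24 'c': at 0
pos 25 'a': at 1  → match P0@[25:25]
pos 26 'a': at 1 ·f  → match P0@[26:26]
pos 27 'a': at 1 ·f  → match P0@[27:27]
pos 28 'd': at 2 ·f
pos 29 'c': at 0 ·f
pos 30 'b': at 0
pos 31 'b': at 0
pos 32 'a': at 1  → match P0@[32:32]
pos 33 'b': at 0 ·f
pos 34 'c': at 0
pos 35 'd': at 2
pos 36 'a': at 1 ·f  → match P0@[36:36]
pos 37 'c': at 0 ·f
pos 38 'd': at 2
pos 39 'd': at 2 ·f
pos 40 'b': at 3
pos 41 'a': at 4  → match P0@[41:41],P1@[39:41]
pos 42 'a': at 1 ·f  → match P0@[42:42]
pos 43 'd': at 2 ·f
pos 44 'b': at 3
pos 45 'a': at 4  → match P0@[45:45],P1@[43:45]

All matches (sorted): [[0,0],[4,0],[4,1],[7,0],[7,1],[8,0],[9,0],[12,0],[12,1],[14,0],[19,0],[19,1],[20,0],[22,0],[25,0],[26,0],[27,0],[32,0],[36,0],[41,0],[41,1],[42,0],[45,0],[45,1]]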